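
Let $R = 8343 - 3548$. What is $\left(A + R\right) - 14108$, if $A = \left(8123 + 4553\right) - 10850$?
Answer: $-7487$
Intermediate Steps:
$R = 4795$
$A = 1826$ ($A = 12676 - 10850 = 1826$)
$\left(A + R\right) - 14108 = \left(1826 + 4795\right) - 14108 = 6621 - 14108 = -7487$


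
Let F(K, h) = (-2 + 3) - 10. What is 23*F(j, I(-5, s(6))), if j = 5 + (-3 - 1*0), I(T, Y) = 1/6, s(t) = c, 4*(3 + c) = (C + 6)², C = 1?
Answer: -207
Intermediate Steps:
c = 37/4 (c = -3 + (1 + 6)²/4 = -3 + (¼)*7² = -3 + (¼)*49 = -3 + 49/4 = 37/4 ≈ 9.2500)
s(t) = 37/4
I(T, Y) = ⅙
j = 2 (j = 5 + (-3 + 0) = 5 - 3 = 2)
F(K, h) = -9 (F(K, h) = 1 - 10 = -9)
23*F(j, I(-5, s(6))) = 23*(-9) = -207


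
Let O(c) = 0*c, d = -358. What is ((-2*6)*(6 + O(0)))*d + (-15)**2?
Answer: 26001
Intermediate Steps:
O(c) = 0
((-2*6)*(6 + O(0)))*d + (-15)**2 = ((-2*6)*(6 + 0))*(-358) + (-15)**2 = -12*6*(-358) + 225 = -72*(-358) + 225 = 25776 + 225 = 26001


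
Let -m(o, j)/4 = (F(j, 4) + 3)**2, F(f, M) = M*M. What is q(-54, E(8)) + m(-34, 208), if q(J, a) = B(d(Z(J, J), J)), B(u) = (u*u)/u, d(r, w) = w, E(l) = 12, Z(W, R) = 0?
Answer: -1498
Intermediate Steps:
F(f, M) = M**2
B(u) = u (B(u) = u**2/u = u)
m(o, j) = -1444 (m(o, j) = -4*(4**2 + 3)**2 = -4*(16 + 3)**2 = -4*19**2 = -4*361 = -1444)
q(J, a) = J
q(-54, E(8)) + m(-34, 208) = -54 - 1444 = -1498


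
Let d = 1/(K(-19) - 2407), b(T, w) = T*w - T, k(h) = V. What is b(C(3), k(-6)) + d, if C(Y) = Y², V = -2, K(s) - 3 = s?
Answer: -65422/2423 ≈ -27.000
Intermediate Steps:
K(s) = 3 + s
k(h) = -2
b(T, w) = -T + T*w
d = -1/2423 (d = 1/((3 - 19) - 2407) = 1/(-16 - 2407) = 1/(-2423) = -1/2423 ≈ -0.00041271)
b(C(3), k(-6)) + d = 3²*(-1 - 2) - 1/2423 = 9*(-3) - 1/2423 = -27 - 1/2423 = -65422/2423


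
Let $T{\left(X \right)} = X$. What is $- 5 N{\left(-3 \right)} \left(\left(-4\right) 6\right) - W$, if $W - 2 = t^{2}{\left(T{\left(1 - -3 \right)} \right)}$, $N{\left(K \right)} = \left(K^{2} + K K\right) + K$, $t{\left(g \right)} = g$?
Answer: $1782$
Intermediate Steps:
$N{\left(K \right)} = K + 2 K^{2}$ ($N{\left(K \right)} = \left(K^{2} + K^{2}\right) + K = 2 K^{2} + K = K + 2 K^{2}$)
$W = 18$ ($W = 2 + \left(1 - -3\right)^{2} = 2 + \left(1 + 3\right)^{2} = 2 + 4^{2} = 2 + 16 = 18$)
$- 5 N{\left(-3 \right)} \left(\left(-4\right) 6\right) - W = - 5 \left(- 3 \left(1 + 2 \left(-3\right)\right)\right) \left(\left(-4\right) 6\right) - 18 = - 5 \left(- 3 \left(1 - 6\right)\right) \left(-24\right) - 18 = - 5 \left(\left(-3\right) \left(-5\right)\right) \left(-24\right) - 18 = \left(-5\right) 15 \left(-24\right) - 18 = \left(-75\right) \left(-24\right) - 18 = 1800 - 18 = 1782$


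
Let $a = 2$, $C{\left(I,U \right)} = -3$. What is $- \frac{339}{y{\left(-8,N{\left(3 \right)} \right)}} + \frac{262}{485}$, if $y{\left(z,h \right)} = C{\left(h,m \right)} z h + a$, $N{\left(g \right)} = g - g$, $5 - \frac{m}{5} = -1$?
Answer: $- \frac{163891}{970} \approx -168.96$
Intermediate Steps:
$m = 30$ ($m = 25 - -5 = 25 + 5 = 30$)
$N{\left(g \right)} = 0$
$y{\left(z,h \right)} = 2 - 3 h z$ ($y{\left(z,h \right)} = - 3 z h + 2 = - 3 h z + 2 = 2 - 3 h z$)
$- \frac{339}{y{\left(-8,N{\left(3 \right)} \right)}} + \frac{262}{485} = - \frac{339}{2 - 0 \left(-8\right)} + \frac{262}{485} = - \frac{339}{2 + 0} + 262 \cdot \frac{1}{485} = - \frac{339}{2} + \frac{262}{485} = - \frac{163891}{970}$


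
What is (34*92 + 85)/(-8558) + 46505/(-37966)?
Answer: -129993637/81228257 ≈ -1.6003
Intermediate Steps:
(34*92 + 85)/(-8558) + 46505/(-37966) = (3128 + 85)*(-1/8558) + 46505*(-1/37966) = 3213*(-1/8558) - 46505/37966 = -3213/8558 - 46505/37966 = -129993637/81228257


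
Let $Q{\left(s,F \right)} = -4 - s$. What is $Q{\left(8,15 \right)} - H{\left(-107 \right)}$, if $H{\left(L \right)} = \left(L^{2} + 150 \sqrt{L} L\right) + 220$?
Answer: $-11681 + 16050 i \sqrt{107} \approx -11681.0 + 1.6602 \cdot 10^{5} i$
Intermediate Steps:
$H{\left(L \right)} = 220 + L^{2} + 150 L^{\frac{3}{2}}$ ($H{\left(L \right)} = \left(L^{2} + 150 L^{\frac{3}{2}}\right) + 220 = 220 + L^{2} + 150 L^{\frac{3}{2}}$)
$Q{\left(8,15 \right)} - H{\left(-107 \right)} = \left(-4 - 8\right) - \left(220 + \left(-107\right)^{2} + 150 \left(-107\right)^{\frac{3}{2}}\right) = \left(-4 - 8\right) - \left(220 + 11449 + 150 \left(- 107 i \sqrt{107}\right)\right) = -12 - \left(220 + 11449 - 16050 i \sqrt{107}\right) = -12 - \left(11669 - 16050 i \sqrt{107}\right) = -11681 + 16050 i \sqrt{107}$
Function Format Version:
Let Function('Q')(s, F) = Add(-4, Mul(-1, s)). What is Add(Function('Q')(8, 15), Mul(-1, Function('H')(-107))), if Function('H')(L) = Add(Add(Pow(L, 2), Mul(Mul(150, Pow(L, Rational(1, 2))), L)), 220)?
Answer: Add(-11681, Mul(16050, I, Pow(107, Rational(1, 2)))) ≈ Add(-11681., Mul(1.6602e+5, I))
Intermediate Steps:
Function('H')(L) = Add(220, Pow(L, 2), Mul(150, Pow(L, Rational(3, 2)))) (Function('H')(L) = Add(Add(Pow(L, 2), Mul(150, Pow(L, Rational(3, 2)))), 220) = Add(220, Pow(L, 2), Mul(150, Pow(L, Rational(3, 2)))))
Add(Function('Q')(8, 15), Mul(-1, Function('H')(-107))) = Add(Add(-4, Mul(-1, 8)), Mul(-1, Add(220, Pow(-107, 2), Mul(150, Pow(-107, Rational(3, 2)))))) = Add(Add(-4, -8), Mul(-1, Add(220, 11449, Mul(150, Mul(-107, I, Pow(107, Rational(1, 2))))))) = Add(-12, Mul(-1, Add(220, 11449, Mul(-16050, I, Pow(107, Rational(1, 2)))))) = Add(-12, Mul(-1, Add(11669, Mul(-16050, I, Pow(107, Rational(1, 2)))))) = Add(-12, Add(-11669, Mul(16050, I, Pow(107, Rational(1, 2))))) = Add(-11681, Mul(16050, I, Pow(107, Rational(1, 2))))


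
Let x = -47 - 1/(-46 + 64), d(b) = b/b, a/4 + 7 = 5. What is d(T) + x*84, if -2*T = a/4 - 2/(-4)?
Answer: -11855/3 ≈ -3951.7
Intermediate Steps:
a = -8 (a = -28 + 4*5 = -28 + 20 = -8)
T = ¾ (T = -(-8/4 - 2/(-4))/2 = -(-8*¼ - 2*(-¼))/2 = -(-2 + ½)/2 = -½*(-3/2) = ¾ ≈ 0.75000)
d(b) = 1
x = -847/18 (x = -47 - 1/18 = -847/18 ≈ -47.056)
d(T) + x*84 = 1 - 847/18*84 = 1 - 11858/3 = -11855/3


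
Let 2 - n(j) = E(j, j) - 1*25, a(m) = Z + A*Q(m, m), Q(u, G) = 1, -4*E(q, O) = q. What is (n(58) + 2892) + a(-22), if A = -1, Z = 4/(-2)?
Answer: 5861/2 ≈ 2930.5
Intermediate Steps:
E(q, O) = -q/4
Z = -2 (Z = 4*(-½) = -2)
a(m) = -3 (a(m) = -2 - 1*1 = -2 - 1 = -3)
n(j) = 27 + j/4 (n(j) = 2 - (-j/4 - 1*25) = 2 - (-j/4 - 25) = 2 - (-25 - j/4) = 2 + (25 + j/4) = 27 + j/4)
(n(58) + 2892) + a(-22) = ((27 + (¼)*58) + 2892) - 3 = ((27 + 29/2) + 2892) - 3 = (83/2 + 2892) - 3 = 5867/2 - 3 = 5861/2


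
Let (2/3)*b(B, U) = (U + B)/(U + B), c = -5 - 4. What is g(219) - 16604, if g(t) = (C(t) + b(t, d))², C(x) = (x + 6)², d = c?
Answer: 10252103593/4 ≈ 2.5630e+9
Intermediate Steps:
c = -9
d = -9
b(B, U) = 3/2 (b(B, U) = 3*((U + B)/(U + B))/2 = 3*((B + U)/(B + U))/2 = (3/2)*1 = 3/2)
C(x) = (6 + x)²
g(t) = (3/2 + (6 + t)²)² (g(t) = ((6 + t)² + 3/2)² = (3/2 + (6 + t)²)²)
g(219) - 16604 = (3 + 2*(6 + 219)²)²/4 - 16604 = (3 + 2*225²)²/4 - 16604 = (3 + 2*50625)²/4 - 16604 = (3 + 101250)²/4 - 16604 = (¼)*101253² - 16604 = (¼)*10252170009 - 16604 = 10252170009/4 - 16604 = 10252103593/4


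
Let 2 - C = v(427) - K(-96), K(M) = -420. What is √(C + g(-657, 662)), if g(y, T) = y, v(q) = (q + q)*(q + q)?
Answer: I*√730391 ≈ 854.63*I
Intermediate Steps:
v(q) = 4*q² (v(q) = (2*q)*(2*q) = 4*q²)
C = -729734 (C = 2 - (4*427² - 1*(-420)) = 2 - (4*182329 + 420) = 2 - (729316 + 420) = 2 - 1*729736 = 2 - 729736 = -729734)
√(C + g(-657, 662)) = √(-729734 - 657) = √(-730391) = I*√730391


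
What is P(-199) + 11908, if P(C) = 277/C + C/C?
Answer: 2369614/199 ≈ 11908.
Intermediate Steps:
P(C) = 1 + 277/C (P(C) = 277/C + 1 = 1 + 277/C)
P(-199) + 11908 = (277 - 199)/(-199) + 11908 = -1/199*78 + 11908 = -78/199 + 11908 = 2369614/199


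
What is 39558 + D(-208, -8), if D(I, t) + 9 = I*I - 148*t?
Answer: 83997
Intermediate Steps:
D(I, t) = -9 + I**2 - 148*t (D(I, t) = -9 + (I*I - 148*t) = -9 + (I**2 - 148*t) = -9 + I**2 - 148*t)
39558 + D(-208, -8) = 39558 + (-9 + (-208)**2 - 148*(-8)) = 39558 + (-9 + 43264 + 1184) = 39558 + 44439 = 83997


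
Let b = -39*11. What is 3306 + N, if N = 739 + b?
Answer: 3616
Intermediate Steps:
b = -429
N = 310 (N = 739 - 429 = 310)
3306 + N = 3306 + 310 = 3616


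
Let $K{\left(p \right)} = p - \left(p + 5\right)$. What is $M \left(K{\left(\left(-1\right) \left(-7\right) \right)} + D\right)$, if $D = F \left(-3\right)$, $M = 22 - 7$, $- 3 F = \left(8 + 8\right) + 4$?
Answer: $225$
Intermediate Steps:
$K{\left(p \right)} = -5$ ($K{\left(p \right)} = p - \left(5 + p\right) = -5$)
$F = - \frac{20}{3}$ ($F = - \frac{\left(8 + 8\right) + 4}{3} = - \frac{16 + 4}{3} = \left(- \frac{1}{3}\right) 20 = - \frac{20}{3} \approx -6.6667$)
$M = 15$
$D = 20$ ($D = \left(- \frac{20}{3}\right) \left(-3\right) = 20$)
$M \left(K{\left(\left(-1\right) \left(-7\right) \right)} + D\right) = 15 \left(-5 + 20\right) = 15 \cdot 15 = 225$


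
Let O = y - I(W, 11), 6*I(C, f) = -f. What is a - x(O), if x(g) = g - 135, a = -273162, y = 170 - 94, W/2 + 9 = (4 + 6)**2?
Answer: -1638629/6 ≈ -2.7311e+5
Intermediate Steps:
W = 182 (W = -18 + 2*(4 + 6)**2 = -18 + 2*10**2 = -18 + 2*100 = -18 + 200 = 182)
I(C, f) = -f/6 (I(C, f) = (-f)/6 = -f/6)
y = 76
O = 467/6 (O = 76 - (-1)*11/6 = 76 - 1*(-11/6) = 76 + 11/6 = 467/6 ≈ 77.833)
x(g) = -135 + g
a - x(O) = -273162 - (-135 + 467/6) = -273162 - 1*(-343/6) = -273162 + 343/6 = -1638629/6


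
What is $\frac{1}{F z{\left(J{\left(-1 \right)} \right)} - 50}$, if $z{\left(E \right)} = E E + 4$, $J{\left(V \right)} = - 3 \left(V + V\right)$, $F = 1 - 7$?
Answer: $- \frac{1}{290} \approx -0.0034483$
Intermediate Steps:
$F = -6$ ($F = 1 - 7 = -6$)
$J{\left(V \right)} = - 6 V$ ($J{\left(V \right)} = - 3 \cdot 2 V = - 6 V$)
$z{\left(E \right)} = 4 + E^{2}$ ($z{\left(E \right)} = E^{2} + 4 = 4 + E^{2}$)
$\frac{1}{F z{\left(J{\left(-1 \right)} \right)} - 50} = \frac{1}{- 6 \left(4 + \left(\left(-6\right) \left(-1\right)\right)^{2}\right) - 50} = \frac{1}{- 6 \left(4 + 6^{2}\right) - 50} = \frac{1}{- 6 \left(4 + 36\right) - 50} = \frac{1}{\left(-6\right) 40 - 50} = \frac{1}{-240 - 50} = \frac{1}{-290} = - \frac{1}{290}$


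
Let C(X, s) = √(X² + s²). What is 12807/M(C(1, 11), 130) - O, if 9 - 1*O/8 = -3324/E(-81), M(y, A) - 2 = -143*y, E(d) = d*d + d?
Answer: -12817382983/168397245 - 1831401*√122/2494774 ≈ -84.222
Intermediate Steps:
E(d) = d + d² (E(d) = d² + d = d + d²)
M(y, A) = 2 - 143*y
O = 10274/135 (O = 72 - (-26592)/((-81*(1 - 81))) = 72 - (-26592)/((-81*(-80))) = 72 - (-26592)/6480 = 72 - 8*(-277/540) = 72 + 554/135 = 10274/135 ≈ 76.104)
12807/M(C(1, 11), 130) - O = 12807/(2 - 143*√(1² + 11²)) - 1*10274/135 = 12807/(2 - 143*√(1 + 121)) - 10274/135 = 12807/(2 - 143*√122) - 10274/135 = -10274/135 + 12807/(2 - 143*√122)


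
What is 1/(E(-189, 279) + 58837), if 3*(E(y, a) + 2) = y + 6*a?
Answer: 1/59330 ≈ 1.6855e-5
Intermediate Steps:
E(y, a) = -2 + 2*a + y/3 (E(y, a) = -2 + (y + 6*a)/3 = -2 + (2*a + y/3) = -2 + 2*a + y/3)
1/(E(-189, 279) + 58837) = 1/((-2 + 2*279 + (1/3)*(-189)) + 58837) = 1/((-2 + 558 - 63) + 58837) = 1/(493 + 58837) = 1/59330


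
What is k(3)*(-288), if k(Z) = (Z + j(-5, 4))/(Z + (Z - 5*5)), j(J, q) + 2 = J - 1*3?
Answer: -2016/19 ≈ -106.11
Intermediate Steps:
j(J, q) = -5 + J (j(J, q) = -2 + (J - 1*3) = -2 + (J - 3) = -2 + (-3 + J) = -5 + J)
k(Z) = (-10 + Z)/(-25 + 2*Z) (k(Z) = (Z + (-5 - 5))/(Z + (Z - 5*5)) = (Z - 10)/(Z + (Z - 25)) = (-10 + Z)/(Z + (-25 + Z)) = (-10 + Z)/(-25 + 2*Z))
k(3)*(-288) = ((-10 + 3)/(-25 + 2*3))*(-288) = (-7/(-25 + 6))*(-288) = (-7/(-19))*(-288) = -1/19*(-7)*(-288) = (7/19)*(-288) = -2016/19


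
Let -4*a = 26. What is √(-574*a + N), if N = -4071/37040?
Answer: √319914871235/9260 ≈ 61.081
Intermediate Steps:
a = -13/2 (a = -¼*26 = -13/2 ≈ -6.5000)
N = -4071/37040 (N = -4071*1/37040 = -4071/37040 ≈ -0.10991)
√(-574*a + N) = √(-574*(-13/2) - 4071/37040) = √(3731 - 4071/37040) = √(138192169/37040) = √319914871235/9260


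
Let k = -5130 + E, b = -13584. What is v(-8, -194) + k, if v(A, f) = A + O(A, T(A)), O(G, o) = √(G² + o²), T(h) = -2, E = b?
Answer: -18722 + 2*√17 ≈ -18714.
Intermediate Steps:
E = -13584
v(A, f) = A + √(4 + A²) (v(A, f) = A + √(A² + (-2)²) = A + √(A² + 4) = A + √(4 + A²))
k = -18714 (k = -5130 - 13584 = -18714)
v(-8, -194) + k = (-8 + √(4 + (-8)²)) - 18714 = (-8 + √(4 + 64)) - 18714 = (-8 + √68) - 18714 = (-8 + 2*√17) - 18714 = -18722 + 2*√17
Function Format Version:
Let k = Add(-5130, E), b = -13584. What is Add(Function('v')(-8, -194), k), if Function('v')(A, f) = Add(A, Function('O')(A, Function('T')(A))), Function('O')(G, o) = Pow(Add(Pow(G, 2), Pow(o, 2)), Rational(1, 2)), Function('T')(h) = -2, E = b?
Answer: Add(-18722, Mul(2, Pow(17, Rational(1, 2)))) ≈ -18714.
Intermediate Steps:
E = -13584
Function('v')(A, f) = Add(A, Pow(Add(4, Pow(A, 2)), Rational(1, 2))) (Function('v')(A, f) = Add(A, Pow(Add(Pow(A, 2), Pow(-2, 2)), Rational(1, 2))) = Add(A, Pow(Add(Pow(A, 2), 4), Rational(1, 2))) = Add(A, Pow(Add(4, Pow(A, 2)), Rational(1, 2))))
k = -18714 (k = Add(-5130, -13584) = -18714)
Add(Function('v')(-8, -194), k) = Add(Add(-8, Pow(Add(4, Pow(-8, 2)), Rational(1, 2))), -18714) = Add(Add(-8, Pow(Add(4, 64), Rational(1, 2))), -18714) = Add(Add(-8, Pow(68, Rational(1, 2))), -18714) = Add(Add(-8, Mul(2, Pow(17, Rational(1, 2)))), -18714) = Add(-18722, Mul(2, Pow(17, Rational(1, 2))))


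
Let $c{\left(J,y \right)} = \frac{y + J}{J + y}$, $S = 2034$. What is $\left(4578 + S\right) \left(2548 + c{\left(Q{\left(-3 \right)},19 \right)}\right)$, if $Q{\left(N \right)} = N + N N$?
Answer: $16853988$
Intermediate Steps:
$Q{\left(N \right)} = N + N^{2}$
$c{\left(J,y \right)} = 1$ ($c{\left(J,y \right)} = \frac{J + y}{J + y} = 1$)
$\left(4578 + S\right) \left(2548 + c{\left(Q{\left(-3 \right)},19 \right)}\right) = \left(4578 + 2034\right) \left(2548 + 1\right) = 6612 \cdot 2549 = 16853988$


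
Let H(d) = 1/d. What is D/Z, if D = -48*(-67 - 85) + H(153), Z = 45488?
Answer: 1116289/6959664 ≈ 0.16039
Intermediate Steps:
D = 1116289/153 (D = -48*(-67 - 85) + 1/153 = -48*(-152) + 1/153 = 7296 + 1/153 = 1116289/153 ≈ 7296.0)
D/Z = (1116289/153)/45488 = (1116289/153)*(1/45488) = 1116289/6959664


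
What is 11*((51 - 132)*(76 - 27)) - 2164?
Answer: -45823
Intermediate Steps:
11*((51 - 132)*(76 - 27)) - 2164 = 11*(-81*49) - 2164 = 11*(-3969) - 2164 = -43659 - 2164 = -45823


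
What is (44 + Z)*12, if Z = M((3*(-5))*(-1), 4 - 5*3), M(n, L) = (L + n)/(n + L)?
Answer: 540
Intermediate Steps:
M(n, L) = 1 (M(n, L) = (L + n)/(L + n) = 1)
Z = 1
(44 + Z)*12 = (44 + 1)*12 = 45*12 = 540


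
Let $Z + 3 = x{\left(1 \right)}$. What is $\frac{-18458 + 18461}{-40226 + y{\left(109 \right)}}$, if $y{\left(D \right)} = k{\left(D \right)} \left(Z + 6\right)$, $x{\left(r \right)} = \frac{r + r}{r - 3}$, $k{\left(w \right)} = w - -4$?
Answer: $- \frac{3}{40000} \approx -7.5 \cdot 10^{-5}$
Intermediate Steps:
$k{\left(w \right)} = 4 + w$ ($k{\left(w \right)} = w + 4 = 4 + w$)
$x{\left(r \right)} = \frac{2 r}{-3 + r}$
$Z = -4$ ($Z = -3 + 2 \cdot 1 \frac{1}{-3 + 1} = -3 + 2 \cdot 1 \frac{1}{-2} = -3 + 2 \cdot 1 \left(- \frac{1}{2}\right) = -3 - 1 = -4$)
$y{\left(D \right)} = 8 + 2 D$ ($y{\left(D \right)} = \left(4 + D\right) \left(-4 + 6\right) = \left(4 + D\right) 2 = 8 + 2 D$)
$\frac{-18458 + 18461}{-40226 + y{\left(109 \right)}} = \frac{-18458 + 18461}{-40226 + \left(8 + 2 \cdot 109\right)} = \frac{3}{-40226 + \left(8 + 218\right)} = \frac{3}{-40226 + 226} = \frac{3}{-40000} = 3 \left(- \frac{1}{40000}\right) = - \frac{3}{40000}$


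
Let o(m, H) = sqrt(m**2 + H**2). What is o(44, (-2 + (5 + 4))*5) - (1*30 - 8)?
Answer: -22 + sqrt(3161) ≈ 34.223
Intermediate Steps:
o(m, H) = sqrt(H**2 + m**2)
o(44, (-2 + (5 + 4))*5) - (1*30 - 8) = sqrt(((-2 + (5 + 4))*5)**2 + 44**2) - (1*30 - 8) = sqrt(((-2 + 9)*5)**2 + 1936) - (30 - 8) = sqrt((7*5)**2 + 1936) - 1*22 = sqrt(35**2 + 1936) - 22 = sqrt(1225 + 1936) - 22 = sqrt(3161) - 22 = -22 + sqrt(3161)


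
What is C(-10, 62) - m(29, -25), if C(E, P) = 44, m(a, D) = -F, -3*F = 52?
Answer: 80/3 ≈ 26.667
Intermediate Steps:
F = -52/3 (F = -⅓*52 = -52/3 ≈ -17.333)
m(a, D) = 52/3 (m(a, D) = -1*(-52/3) = 52/3)
C(-10, 62) - m(29, -25) = 44 - 1*52/3 = 44 - 52/3 = 80/3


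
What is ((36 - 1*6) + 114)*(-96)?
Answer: -13824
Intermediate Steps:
((36 - 1*6) + 114)*(-96) = ((36 - 6) + 114)*(-96) = (30 + 114)*(-96) = 144*(-96) = -13824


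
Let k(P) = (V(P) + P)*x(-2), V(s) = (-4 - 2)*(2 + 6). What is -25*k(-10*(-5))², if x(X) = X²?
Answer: -1600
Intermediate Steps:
V(s) = -48 (V(s) = -6*8 = -48)
k(P) = -192 + 4*P (k(P) = (-48 + P)*(-2)² = (-48 + P)*4 = -192 + 4*P)
-25*k(-10*(-5))² = -25*(-192 + 4*(-10*(-5)))² = -25*(-192 + 4*(-5*(-10)))² = -25*(-192 + 4*50)² = -25*(-192 + 200)² = -25*8² = -25*64 = -1600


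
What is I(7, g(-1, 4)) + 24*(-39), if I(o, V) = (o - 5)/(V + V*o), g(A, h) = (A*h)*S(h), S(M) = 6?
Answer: -89857/96 ≈ -936.01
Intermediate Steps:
g(A, h) = 6*A*h (g(A, h) = (A*h)*6 = 6*A*h)
I(o, V) = (-5 + o)/(V + V*o)
I(7, g(-1, 4)) + 24*(-39) = (-5 + 7)/(((6*(-1)*4))*(1 + 7)) + 24*(-39) = 2/(-24*8) - 936 = -1/24*⅛*2 - 936 = -1/96 - 936 = -89857/96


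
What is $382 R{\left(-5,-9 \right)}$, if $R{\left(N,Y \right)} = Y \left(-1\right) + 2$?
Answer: $4202$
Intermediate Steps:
$R{\left(N,Y \right)} = 2 - Y$ ($R{\left(N,Y \right)} = - Y + 2 = 2 - Y$)
$382 R{\left(-5,-9 \right)} = 382 \left(2 - -9\right) = 382 \left(2 + 9\right) = 382 \cdot 11 = 4202$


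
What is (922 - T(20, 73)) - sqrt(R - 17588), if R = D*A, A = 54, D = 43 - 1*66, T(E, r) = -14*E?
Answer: 1202 - I*sqrt(18830) ≈ 1202.0 - 137.22*I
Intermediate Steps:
D = -23 (D = 43 - 66 = -23)
R = -1242 (R = -23*54 = -1242)
(922 - T(20, 73)) - sqrt(R - 17588) = (922 - (-14)*20) - sqrt(-1242 - 17588) = (922 - 1*(-280)) - sqrt(-18830) = (922 + 280) - I*sqrt(18830) = 1202 - I*sqrt(18830)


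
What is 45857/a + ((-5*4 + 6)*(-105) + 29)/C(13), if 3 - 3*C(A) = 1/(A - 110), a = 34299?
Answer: 14974922735/10015308 ≈ 1495.2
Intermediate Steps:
C(A) = 1 - 1/(3*(-110 + A)) (C(A) = 1 - 1/(3*(A - 110)) = 1 - 1/(3*(-110 + A)))
45857/a + ((-5*4 + 6)*(-105) + 29)/C(13) = 45857/34299 + ((-5*4 + 6)*(-105) + 29)/(((-331/3 + 13)/(-110 + 13))) = 45857*(1/34299) + ((-20 + 6)*(-105) + 29)/((-292/3/(-97))) = 45857/34299 + (-14*(-105) + 29)/((-1/97*(-292/3))) = 45857/34299 + (1470 + 29)/(292/291) = 45857/34299 + 1499*(291/292) = 45857/34299 + 436209/292 = 14974922735/10015308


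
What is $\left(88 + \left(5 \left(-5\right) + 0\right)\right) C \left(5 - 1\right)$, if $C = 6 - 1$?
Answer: $1260$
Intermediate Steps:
$C = 5$ ($C = 6 - 1 = 5$)
$\left(88 + \left(5 \left(-5\right) + 0\right)\right) C \left(5 - 1\right) = \left(88 + \left(5 \left(-5\right) + 0\right)\right) 5 \left(5 - 1\right) = \left(88 + \left(-25 + 0\right)\right) 5 \cdot 4 = \left(88 - 25\right) 20 = 63 \cdot 20 = 1260$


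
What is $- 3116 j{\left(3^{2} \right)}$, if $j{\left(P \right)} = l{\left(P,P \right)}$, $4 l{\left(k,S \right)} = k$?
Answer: $-7011$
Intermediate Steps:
$l{\left(k,S \right)} = \frac{k}{4}$
$j{\left(P \right)} = \frac{P}{4}$
$- 3116 j{\left(3^{2} \right)} = - 3116 \frac{3^{2}}{4} = - 3116 \cdot \frac{1}{4} \cdot 9 = \left(-3116\right) \frac{9}{4} = -7011$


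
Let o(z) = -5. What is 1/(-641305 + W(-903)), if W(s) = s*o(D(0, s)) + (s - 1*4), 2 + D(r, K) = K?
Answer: -1/637697 ≈ -1.5681e-6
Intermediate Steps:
D(r, K) = -2 + K
W(s) = -4 - 4*s (W(s) = s*(-5) + (s - 1*4) = -5*s + (s - 4) = -5*s + (-4 + s) = -4 - 4*s)
1/(-641305 + W(-903)) = 1/(-641305 + (-4 - 4*(-903))) = 1/(-641305 + (-4 + 3612)) = 1/(-641305 + 3608) = 1/(-637697) = -1/637697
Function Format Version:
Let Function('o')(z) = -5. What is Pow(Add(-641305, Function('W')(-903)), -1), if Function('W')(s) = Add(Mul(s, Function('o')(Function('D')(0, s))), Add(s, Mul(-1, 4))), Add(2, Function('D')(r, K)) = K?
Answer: Rational(-1, 637697) ≈ -1.5681e-6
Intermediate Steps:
Function('D')(r, K) = Add(-2, K)
Function('W')(s) = Add(-4, Mul(-4, s)) (Function('W')(s) = Add(Mul(s, -5), Add(s, Mul(-1, 4))) = Add(Mul(-5, s), Add(s, -4)) = Add(Mul(-5, s), Add(-4, s)) = Add(-4, Mul(-4, s)))
Pow(Add(-641305, Function('W')(-903)), -1) = Pow(Add(-641305, Add(-4, Mul(-4, -903))), -1) = Pow(Add(-641305, Add(-4, 3612)), -1) = Pow(Add(-641305, 3608), -1) = Pow(-637697, -1) = Rational(-1, 637697)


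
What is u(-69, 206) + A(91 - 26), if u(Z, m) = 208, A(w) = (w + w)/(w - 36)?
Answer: 6162/29 ≈ 212.48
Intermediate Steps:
A(w) = 2*w/(-36 + w) (A(w) = (2*w)/(-36 + w) = 2*w/(-36 + w))
u(-69, 206) + A(91 - 26) = 208 + 2*(91 - 26)/(-36 + (91 - 26)) = 208 + 2*65/(-36 + 65) = 208 + 2*65/29 = 208 + 2*65*(1/29) = 208 + 130/29 = 6162/29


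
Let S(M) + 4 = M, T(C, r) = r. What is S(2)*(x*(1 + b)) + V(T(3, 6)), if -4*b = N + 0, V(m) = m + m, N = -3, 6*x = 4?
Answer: 29/3 ≈ 9.6667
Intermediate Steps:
x = 2/3 (x = (1/6)*4 = 2/3 ≈ 0.66667)
S(M) = -4 + M
V(m) = 2*m
b = 3/4 (b = -(-3 + 0)/4 = -1/4*(-3) = 3/4 ≈ 0.75000)
S(2)*(x*(1 + b)) + V(T(3, 6)) = (-4 + 2)*(2*(1 + 3/4)/3) + 2*6 = -4*7/(3*4) + 12 = -2*7/6 + 12 = -7/3 + 12 = 29/3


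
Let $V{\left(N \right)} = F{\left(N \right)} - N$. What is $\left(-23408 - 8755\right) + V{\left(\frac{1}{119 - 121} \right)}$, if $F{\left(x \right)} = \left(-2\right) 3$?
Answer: $- \frac{64337}{2} \approx -32169.0$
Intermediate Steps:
$F{\left(x \right)} = -6$
$V{\left(N \right)} = -6 - N$
$\left(-23408 - 8755\right) + V{\left(\frac{1}{119 - 121} \right)} = \left(-23408 - 8755\right) - \left(6 + \frac{1}{119 - 121}\right) = \left(-23408 - 8755\right) - \frac{11}{2} = -32163 + \left(-6 + \frac{1}{2}\right) = -32163 - \frac{11}{2} = - \frac{64337}{2}$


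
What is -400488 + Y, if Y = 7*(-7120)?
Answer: -450328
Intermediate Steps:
Y = -49840
-400488 + Y = -400488 - 49840 = -450328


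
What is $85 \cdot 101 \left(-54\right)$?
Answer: $-463590$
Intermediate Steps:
$85 \cdot 101 \left(-54\right) = 8585 \left(-54\right) = -463590$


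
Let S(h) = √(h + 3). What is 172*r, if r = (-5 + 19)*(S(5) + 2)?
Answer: 4816 + 4816*√2 ≈ 11627.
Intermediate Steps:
S(h) = √(3 + h)
r = 28 + 28*√2 (r = (-5 + 19)*(√(3 + 5) + 2) = 14*(√8 + 2) = 14*(2*√2 + 2) = 14*(2 + 2*√2) = 28 + 28*√2 ≈ 67.598)
172*r = 172*(28 + 28*√2) = 4816 + 4816*√2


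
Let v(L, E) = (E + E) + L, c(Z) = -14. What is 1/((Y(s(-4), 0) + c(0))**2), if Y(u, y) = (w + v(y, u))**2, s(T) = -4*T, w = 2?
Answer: 1/1304164 ≈ 7.6677e-7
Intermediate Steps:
v(L, E) = L + 2*E (v(L, E) = 2*E + L = L + 2*E)
Y(u, y) = (2 + y + 2*u)**2 (Y(u, y) = (2 + (y + 2*u))**2 = (2 + y + 2*u)**2)
1/((Y(s(-4), 0) + c(0))**2) = 1/(((2 + 0 + 2*(-4*(-4)))**2 - 14)**2) = 1/(((2 + 0 + 2*16)**2 - 14)**2) = 1/(((2 + 0 + 32)**2 - 14)**2) = 1/((34**2 - 14)**2) = 1/((1156 - 14)**2) = 1/(1142**2) = 1/1304164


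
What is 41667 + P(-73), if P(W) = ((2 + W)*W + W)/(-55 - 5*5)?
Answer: 332825/8 ≈ 41603.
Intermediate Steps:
P(W) = -W/80 - W*(2 + W)/80 (P(W) = (W*(2 + W) + W)/(-55 - 25) = (W + W*(2 + W))/(-80) = (W + W*(2 + W))*(-1/80) = -W/80 - W*(2 + W)/80)
41667 + P(-73) = 41667 - 1/80*(-73)*(3 - 73) = 41667 - 1/80*(-73)*(-70) = 41667 - 511/8 = 332825/8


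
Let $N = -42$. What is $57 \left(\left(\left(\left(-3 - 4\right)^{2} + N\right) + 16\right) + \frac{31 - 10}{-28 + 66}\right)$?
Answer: $\frac{2685}{2} \approx 1342.5$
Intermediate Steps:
$57 \left(\left(\left(\left(-3 - 4\right)^{2} + N\right) + 16\right) + \frac{31 - 10}{-28 + 66}\right) = 57 \left(\left(\left(\left(-3 - 4\right)^{2} - 42\right) + 16\right) + \frac{31 - 10}{-28 + 66}\right) = 57 \left(\left(\left(\left(-7\right)^{2} - 42\right) + 16\right) + \frac{21}{38}\right) = 57 \left(\left(\left(49 - 42\right) + 16\right) + 21 \cdot \frac{1}{38}\right) = 57 \left(\left(7 + 16\right) + \frac{21}{38}\right) = 57 \left(23 + \frac{21}{38}\right) = 57 \cdot \frac{895}{38} = \frac{2685}{2}$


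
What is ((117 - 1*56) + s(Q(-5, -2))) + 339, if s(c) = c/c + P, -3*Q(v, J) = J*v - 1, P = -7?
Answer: 394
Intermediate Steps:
Q(v, J) = ⅓ - J*v/3 (Q(v, J) = -(J*v - 1)/3 = -(-1 + J*v)/3 = ⅓ - J*v/3)
s(c) = -6 (s(c) = c/c - 7 = 1 - 7 = -6)
((117 - 1*56) + s(Q(-5, -2))) + 339 = ((117 - 1*56) - 6) + 339 = ((117 - 56) - 6) + 339 = (61 - 6) + 339 = 55 + 339 = 394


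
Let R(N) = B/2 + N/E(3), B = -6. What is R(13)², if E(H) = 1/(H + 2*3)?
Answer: 12996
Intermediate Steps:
E(H) = 1/(6 + H) (E(H) = 1/(H + 6) = 1/(6 + H))
R(N) = -3 + 9*N (R(N) = -6/2 + N/(1/(6 + 3)) = -6*½ + N/(1/9) = -3 + N/(⅑) = -3 + N*9 = -3 + 9*N)
R(13)² = (-3 + 9*13)² = (-3 + 117)² = 114² = 12996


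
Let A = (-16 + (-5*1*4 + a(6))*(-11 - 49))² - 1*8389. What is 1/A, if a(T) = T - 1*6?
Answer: 1/1393467 ≈ 7.1763e-7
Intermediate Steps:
a(T) = -6 + T (a(T) = T - 6 = -6 + T)
A = 1393467 (A = (-16 + (-5*1*4 + (-6 + 6))*(-11 - 49))² - 1*8389 = (-16 + (-5*4 + 0)*(-60))² - 8389 = (-16 + (-20 + 0)*(-60))² - 8389 = (-16 - 20*(-60))² - 8389 = (-16 + 1200)² - 8389 = 1184² - 8389 = 1401856 - 8389 = 1393467)
1/A = 1/1393467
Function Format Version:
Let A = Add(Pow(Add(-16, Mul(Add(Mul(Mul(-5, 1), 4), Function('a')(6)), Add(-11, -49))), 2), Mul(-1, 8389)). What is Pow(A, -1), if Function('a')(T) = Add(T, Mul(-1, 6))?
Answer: Rational(1, 1393467) ≈ 7.1763e-7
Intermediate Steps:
Function('a')(T) = Add(-6, T) (Function('a')(T) = Add(T, -6) = Add(-6, T))
A = 1393467 (A = Add(Pow(Add(-16, Mul(Add(Mul(Mul(-5, 1), 4), Add(-6, 6)), Add(-11, -49))), 2), Mul(-1, 8389)) = Add(Pow(Add(-16, Mul(Add(Mul(-5, 4), 0), -60)), 2), -8389) = Add(Pow(Add(-16, Mul(Add(-20, 0), -60)), 2), -8389) = Add(Pow(Add(-16, Mul(-20, -60)), 2), -8389) = Add(Pow(Add(-16, 1200), 2), -8389) = Add(Pow(1184, 2), -8389) = Add(1401856, -8389) = 1393467)
Pow(A, -1) = Pow(1393467, -1) = Rational(1, 1393467)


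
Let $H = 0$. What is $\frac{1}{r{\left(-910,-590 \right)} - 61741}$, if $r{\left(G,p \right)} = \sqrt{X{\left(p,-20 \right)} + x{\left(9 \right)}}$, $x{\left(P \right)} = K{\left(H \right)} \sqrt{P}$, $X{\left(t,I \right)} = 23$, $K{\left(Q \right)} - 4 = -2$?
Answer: $- \frac{2129}{131446588} - \frac{\sqrt{29}}{3811951052} \approx -1.6198 \cdot 10^{-5}$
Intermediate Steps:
$K{\left(Q \right)} = 2$ ($K{\left(Q \right)} = 4 - 2 = 2$)
$x{\left(P \right)} = 2 \sqrt{P}$
$r{\left(G,p \right)} = \sqrt{29}$ ($r{\left(G,p \right)} = \sqrt{23 + 2 \sqrt{9}} = \sqrt{23 + 2 \cdot 3} = \sqrt{23 + 6} = \sqrt{29}$)
$\frac{1}{r{\left(-910,-590 \right)} - 61741} = \frac{1}{\sqrt{29} - 61741} = \frac{1}{-61741 + \sqrt{29}}$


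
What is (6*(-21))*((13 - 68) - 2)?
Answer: 7182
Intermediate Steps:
(6*(-21))*((13 - 68) - 2) = -126*(-55 - 2) = -126*(-57) = 7182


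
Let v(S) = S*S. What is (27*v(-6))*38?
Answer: 36936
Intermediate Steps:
v(S) = S**2
(27*v(-6))*38 = (27*(-6)**2)*38 = (27*36)*38 = 972*38 = 36936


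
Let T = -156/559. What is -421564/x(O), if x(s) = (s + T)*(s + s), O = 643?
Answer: -9063626/17770591 ≈ -0.51004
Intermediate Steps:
T = -12/43 (T = -156*1/559 = -12/43 ≈ -0.27907)
x(s) = 2*s*(-12/43 + s) (x(s) = (s - 12/43)*(s + s) = (-12/43 + s)*(2*s) = 2*s*(-12/43 + s))
-421564/x(O) = -421564*43/(1286*(-12 + 43*643)) = -421564*43/(1286*(-12 + 27649)) = -421564/((2/43)*643*27637) = -421564/35541182/43 = -421564*43/35541182 = -9063626/17770591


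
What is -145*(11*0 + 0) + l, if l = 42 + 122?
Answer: 164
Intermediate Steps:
l = 164
-145*(11*0 + 0) + l = -145*(11*0 + 0) + 164 = -145*(0 + 0) + 164 = -145*0 + 164 = 0 + 164 = 164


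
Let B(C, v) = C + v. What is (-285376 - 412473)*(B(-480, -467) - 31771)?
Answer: 22832223582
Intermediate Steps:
(-285376 - 412473)*(B(-480, -467) - 31771) = (-285376 - 412473)*((-480 - 467) - 31771) = -697849*(-947 - 31771) = -697849*(-32718) = 22832223582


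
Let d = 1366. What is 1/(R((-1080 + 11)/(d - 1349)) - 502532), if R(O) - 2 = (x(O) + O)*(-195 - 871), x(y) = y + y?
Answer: -17/5124348 ≈ -3.3175e-6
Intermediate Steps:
x(y) = 2*y
R(O) = 2 - 3198*O (R(O) = 2 + (2*O + O)*(-195 - 871) = 2 + (3*O)*(-1066) = 2 - 3198*O)
1/(R((-1080 + 11)/(d - 1349)) - 502532) = 1/((2 - 3198*(-1080 + 11)/(1366 - 1349)) - 502532) = 1/((2 - (-3418662)/17) - 502532) = 1/((2 - 3198*(-1069/17)) - 502532) = 1/((2 + 3418662/17) - 502532) = 1/(3418696/17 - 502532) = 1/(-5124348/17) = -17/5124348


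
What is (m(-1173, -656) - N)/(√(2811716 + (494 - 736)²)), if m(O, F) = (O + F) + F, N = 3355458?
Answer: -3357943*√79730/478380 ≈ -1982.0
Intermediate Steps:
m(O, F) = O + 2*F (m(O, F) = (F + O) + F = O + 2*F)
(m(-1173, -656) - N)/(√(2811716 + (494 - 736)²)) = ((-1173 + 2*(-656)) - 1*3355458)/(√(2811716 + (494 - 736)²)) = ((-1173 - 1312) - 3355458)/(√(2811716 + (-242)²)) = (-2485 - 3355458)/(√(2811716 + 58564)) = -3357943*√79730/478380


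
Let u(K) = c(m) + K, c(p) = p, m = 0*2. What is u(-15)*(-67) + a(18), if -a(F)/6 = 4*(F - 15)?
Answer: 933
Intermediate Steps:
m = 0
u(K) = K (u(K) = 0 + K = K)
a(F) = 360 - 24*F (a(F) = -24*(F - 15) = -24*(-15 + F) = -6*(-60 + 4*F) = 360 - 24*F)
u(-15)*(-67) + a(18) = -15*(-67) + (360 - 24*18) = 1005 + (360 - 432) = 1005 - 72 = 933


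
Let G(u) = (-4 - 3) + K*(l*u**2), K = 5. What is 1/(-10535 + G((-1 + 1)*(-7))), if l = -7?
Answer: -1/10542 ≈ -9.4859e-5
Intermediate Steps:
G(u) = -7 - 35*u**2 (G(u) = (-4 - 3) + 5*(-7*u**2) = -7 - 35*u**2)
1/(-10535 + G((-1 + 1)*(-7))) = 1/(-10535 + (-7 - 35*49*(-1 + 1)**2)) = 1/(-10535 + (-7 - 35*(0*(-7))**2)) = 1/(-10535 + (-7 - 35*0**2)) = 1/(-10535 + (-7 - 35*0)) = 1/(-10535 + (-7 + 0)) = 1/(-10535 - 7) = 1/(-10542) = -1/10542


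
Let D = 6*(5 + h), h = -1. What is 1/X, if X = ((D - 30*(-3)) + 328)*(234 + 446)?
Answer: 1/300560 ≈ 3.3271e-6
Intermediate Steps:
D = 24 (D = 6*(5 - 1) = 6*4 = 24)
X = 300560 (X = ((24 - 30*(-3)) + 328)*(234 + 446) = ((24 - 1*(-90)) + 328)*680 = ((24 + 90) + 328)*680 = (114 + 328)*680 = 442*680 = 300560)
1/X = 1/300560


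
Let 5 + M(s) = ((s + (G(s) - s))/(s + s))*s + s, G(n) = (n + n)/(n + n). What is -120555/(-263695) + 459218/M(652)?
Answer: 48468619949/68297005 ≈ 709.67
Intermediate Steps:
G(n) = 1 (G(n) = (2*n)/((2*n)) = (2*n)*(1/(2*n)) = 1)
M(s) = -9/2 + s (M(s) = -5 + (((s + (1 - s))/(s + s))*s + s) = -5 + ((1/(2*s))*s + s) = -5 + (1/2 + s) = -9/2 + s)
-120555/(-263695) + 459218/M(652) = -120555/(-263695) + 459218/(-9/2 + 652) = -120555*(-1/263695) + 459218/(1295/2) = 24111/52739 + 459218*(2/1295) = 24111/52739 + 918436/1295 = 48468619949/68297005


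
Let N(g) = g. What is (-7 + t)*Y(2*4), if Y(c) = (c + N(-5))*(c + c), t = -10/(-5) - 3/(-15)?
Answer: -1152/5 ≈ -230.40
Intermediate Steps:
t = 11/5 (t = -10*(-1/5) - 3*(-1/15) = 2 + 1/5 = 11/5 ≈ 2.2000)
Y(c) = 2*c*(-5 + c) (Y(c) = (c - 5)*(c + c) = (-5 + c)*(2*c) = 2*c*(-5 + c))
(-7 + t)*Y(2*4) = (-7 + 11/5)*(2*(2*4)*(-5 + 2*4)) = -48*8*(-5 + 8)/5 = -48*8*3/5 = -24/5*48 = -1152/5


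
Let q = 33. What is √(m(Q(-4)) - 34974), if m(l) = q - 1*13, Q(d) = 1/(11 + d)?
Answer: I*√34954 ≈ 186.96*I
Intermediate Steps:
m(l) = 20 (m(l) = 33 - 1*13 = 33 - 13 = 20)
√(m(Q(-4)) - 34974) = √(20 - 34974) = √(-34954) = I*√34954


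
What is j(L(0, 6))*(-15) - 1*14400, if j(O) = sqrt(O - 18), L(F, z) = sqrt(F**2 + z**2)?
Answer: -14400 - 30*I*sqrt(3) ≈ -14400.0 - 51.962*I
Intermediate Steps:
j(O) = sqrt(-18 + O)
j(L(0, 6))*(-15) - 1*14400 = sqrt(-18 + sqrt(0**2 + 6**2))*(-15) - 1*14400 = sqrt(-18 + sqrt(0 + 36))*(-15) - 14400 = sqrt(-18 + sqrt(36))*(-15) - 14400 = sqrt(-18 + 6)*(-15) - 14400 = sqrt(-12)*(-15) - 14400 = (2*I*sqrt(3))*(-15) - 14400 = -30*I*sqrt(3) - 14400 = -14400 - 30*I*sqrt(3)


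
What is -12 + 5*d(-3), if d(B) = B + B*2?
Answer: -57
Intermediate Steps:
d(B) = 3*B (d(B) = B + 2*B = 3*B)
-12 + 5*d(-3) = -12 + 5*(3*(-3)) = -12 + 5*(-9) = -12 - 45 = -57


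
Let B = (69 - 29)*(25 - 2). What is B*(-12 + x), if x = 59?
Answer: 43240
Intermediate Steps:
B = 920 (B = 40*23 = 920)
B*(-12 + x) = 920*(-12 + 59) = 920*47 = 43240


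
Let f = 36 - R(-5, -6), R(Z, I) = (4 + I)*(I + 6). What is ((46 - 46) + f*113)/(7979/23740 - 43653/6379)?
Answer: -616047587280/985424179 ≈ -625.16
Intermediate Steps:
R(Z, I) = (4 + I)*(6 + I)
f = 36 (f = 36 - (24 + (-6)**2 + 10*(-6)) = 36 - (24 + 36 - 60) = 36 - 1*0 = 36 + 0 = 36)
((46 - 46) + f*113)/(7979/23740 - 43653/6379) = ((46 - 46) + 36*113)/(7979/23740 - 43653/6379) = (0 + 4068)/(7979*(1/23740) - 43653*1/6379) = 4068/(7979/23740 - 43653/6379) = 4068/(-985424179/151437460) = 4068*(-151437460/985424179) = -616047587280/985424179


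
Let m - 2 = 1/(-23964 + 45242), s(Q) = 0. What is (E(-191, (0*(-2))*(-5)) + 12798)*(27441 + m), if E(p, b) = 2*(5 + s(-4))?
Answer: 3739501520620/10639 ≈ 3.5149e+8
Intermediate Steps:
E(p, b) = 10 (E(p, b) = 2*(5 + 0) = 2*5 = 10)
m = 42557/21278 (m = 2 + 1/(-23964 + 45242) = 2 + 1/21278 = 42557/21278 ≈ 2.0000)
(E(-191, (0*(-2))*(-5)) + 12798)*(27441 + m) = (10 + 12798)*(27441 + 42557/21278) = 12808*(583932155/21278) = 3739501520620/10639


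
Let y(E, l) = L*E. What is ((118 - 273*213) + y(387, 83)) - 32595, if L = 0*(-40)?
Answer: -90626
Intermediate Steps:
L = 0
y(E, l) = 0 (y(E, l) = 0*E = 0)
((118 - 273*213) + y(387, 83)) - 32595 = ((118 - 273*213) + 0) - 32595 = ((118 - 58149) + 0) - 32595 = (-58031 + 0) - 32595 = -58031 - 32595 = -90626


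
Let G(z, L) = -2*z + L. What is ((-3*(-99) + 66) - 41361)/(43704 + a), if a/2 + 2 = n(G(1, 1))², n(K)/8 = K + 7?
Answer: -20499/24154 ≈ -0.84868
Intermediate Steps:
G(z, L) = L - 2*z
n(K) = 56 + 8*K (n(K) = 8*(K + 7) = 8*(7 + K) = 56 + 8*K)
a = 4604 (a = -4 + 2*(56 + 8*(1 - 2*1))² = -4 + 2*(56 + 8*(1 - 2))² = -4 + 2*(56 + 8*(-1))² = -4 + 2*(56 - 8)² = -4 + 2*48² = -4 + 2*2304 = -4 + 4608 = 4604)
((-3*(-99) + 66) - 41361)/(43704 + a) = ((-3*(-99) + 66) - 41361)/(43704 + 4604) = ((297 + 66) - 41361)/48308 = (363 - 41361)*(1/48308) = -40998*1/48308 = -20499/24154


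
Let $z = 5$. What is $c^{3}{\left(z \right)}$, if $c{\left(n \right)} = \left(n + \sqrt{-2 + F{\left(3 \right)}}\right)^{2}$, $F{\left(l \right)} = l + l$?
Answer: $117649$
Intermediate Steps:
$F{\left(l \right)} = 2 l$
$c{\left(n \right)} = \left(2 + n\right)^{2}$ ($c{\left(n \right)} = \left(n + \sqrt{-2 + 2 \cdot 3}\right)^{2} = \left(n + \sqrt{-2 + 6}\right)^{2} = \left(n + \sqrt{4}\right)^{2} = \left(n + 2\right)^{2} = \left(2 + n\right)^{2}$)
$c^{3}{\left(z \right)} = \left(\left(2 + 5\right)^{2}\right)^{3} = \left(7^{2}\right)^{3} = 49^{3} = 117649$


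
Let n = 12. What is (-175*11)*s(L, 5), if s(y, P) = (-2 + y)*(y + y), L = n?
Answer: -462000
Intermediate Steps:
L = 12
s(y, P) = 2*y*(-2 + y) (s(y, P) = (-2 + y)*(2*y) = 2*y*(-2 + y))
(-175*11)*s(L, 5) = (-175*11)*(2*12*(-2 + 12)) = -3850*12*10 = -1925*240 = -462000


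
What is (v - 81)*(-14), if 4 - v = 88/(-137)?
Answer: 146454/137 ≈ 1069.0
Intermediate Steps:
v = 636/137 (v = 4 - 88/(-137) = 4 - 88*(-1)/137 = 4 - 1*(-88/137) = 4 + 88/137 = 636/137 ≈ 4.6423)
(v - 81)*(-14) = (636/137 - 81)*(-14) = -10461/137*(-14) = 146454/137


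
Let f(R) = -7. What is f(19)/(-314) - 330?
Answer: -103613/314 ≈ -329.98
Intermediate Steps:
f(19)/(-314) - 330 = -7/(-314) - 330 = -7*(-1/314) - 330 = 7/314 - 330 = -103613/314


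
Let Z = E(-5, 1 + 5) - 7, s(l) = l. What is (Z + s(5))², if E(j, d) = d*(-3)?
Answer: 400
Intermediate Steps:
E(j, d) = -3*d
Z = -25 (Z = -3*(1 + 5) - 7 = -3*6 - 7 = -18 - 7 = -25)
(Z + s(5))² = (-25 + 5)² = (-20)² = 400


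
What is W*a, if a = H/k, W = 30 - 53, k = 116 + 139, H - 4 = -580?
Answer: 4416/85 ≈ 51.953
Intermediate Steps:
H = -576 (H = 4 - 580 = -576)
k = 255
W = -23
a = -192/85 (a = -576/255 = -576*1/255 = -192/85 ≈ -2.2588)
W*a = -23*(-192/85) = 4416/85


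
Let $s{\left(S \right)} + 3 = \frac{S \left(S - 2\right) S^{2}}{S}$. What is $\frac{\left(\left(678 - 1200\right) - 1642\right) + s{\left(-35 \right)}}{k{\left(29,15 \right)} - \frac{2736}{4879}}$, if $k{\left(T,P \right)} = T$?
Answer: $- \frac{231713468}{138755} \approx -1669.9$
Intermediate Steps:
$s{\left(S \right)} = -3 + S^{2} \left(-2 + S\right)$ ($s{\left(S \right)} = -3 + \frac{S \left(S - 2\right) S^{2}}{S} = -3 + \frac{S \left(-2 + S\right) S^{2}}{S} = -3 + \frac{S^{3} \left(-2 + S\right)}{S} = -3 + S^{2} \left(-2 + S\right)$)
$\frac{\left(\left(678 - 1200\right) - 1642\right) + s{\left(-35 \right)}}{k{\left(29,15 \right)} - \frac{2736}{4879}} = \frac{\left(\left(678 - 1200\right) - 1642\right) - \left(3 + 2450 + 42875\right)}{29 - \frac{2736}{4879}} = \frac{\left(-522 - 1642\right) - 45328}{29 - \frac{2736}{4879}} = \frac{-2164 - 45328}{29 - \frac{2736}{4879}} = \frac{-2164 - 45328}{\frac{138755}{4879}} = \left(-47492\right) \frac{4879}{138755} = - \frac{231713468}{138755}$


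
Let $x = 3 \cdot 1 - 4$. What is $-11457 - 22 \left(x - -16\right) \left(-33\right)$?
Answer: $-567$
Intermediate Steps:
$x = -1$ ($x = 3 - 4 = -1$)
$-11457 - 22 \left(x - -16\right) \left(-33\right) = -11457 - 22 \left(-1 - -16\right) \left(-33\right) = -11457 - 22 \left(-1 + 16\right) \left(-33\right) = -11457 - 22 \cdot 15 \left(-33\right) = -11457 - 330 \left(-33\right) = -11457 - -10890 = -11457 + 10890 = -567$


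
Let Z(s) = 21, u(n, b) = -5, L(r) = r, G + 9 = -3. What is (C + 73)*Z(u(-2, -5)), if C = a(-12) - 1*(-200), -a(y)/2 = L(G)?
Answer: 6237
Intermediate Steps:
G = -12 (G = -9 - 3 = -12)
a(y) = 24 (a(y) = -2*(-12) = 24)
C = 224 (C = 24 - 1*(-200) = 24 + 200 = 224)
(C + 73)*Z(u(-2, -5)) = (224 + 73)*21 = 297*21 = 6237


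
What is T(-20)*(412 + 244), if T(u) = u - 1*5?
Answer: -16400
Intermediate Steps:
T(u) = -5 + u (T(u) = u - 5 = -5 + u)
T(-20)*(412 + 244) = (-5 - 20)*(412 + 244) = -25*656 = -16400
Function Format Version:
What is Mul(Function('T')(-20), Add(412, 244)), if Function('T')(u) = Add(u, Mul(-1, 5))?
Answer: -16400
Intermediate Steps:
Function('T')(u) = Add(-5, u) (Function('T')(u) = Add(u, -5) = Add(-5, u))
Mul(Function('T')(-20), Add(412, 244)) = Mul(Add(-5, -20), Add(412, 244)) = Mul(-25, 656) = -16400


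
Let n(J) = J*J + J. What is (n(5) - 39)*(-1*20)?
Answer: 180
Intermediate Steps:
n(J) = J + J**2 (n(J) = J**2 + J = J + J**2)
(n(5) - 39)*(-1*20) = (5*(1 + 5) - 39)*(-1*20) = (5*6 - 39)*(-20) = (30 - 39)*(-20) = -9*(-20) = 180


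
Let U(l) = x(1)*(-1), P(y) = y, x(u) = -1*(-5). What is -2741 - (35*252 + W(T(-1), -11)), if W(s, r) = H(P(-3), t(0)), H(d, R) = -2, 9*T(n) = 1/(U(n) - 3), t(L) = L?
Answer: -11559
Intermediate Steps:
x(u) = 5
U(l) = -5 (U(l) = 5*(-1) = -5)
T(n) = -1/72 (T(n) = 1/(9*(-5 - 3)) = (⅑)/(-8) = (⅑)*(-⅛) = -1/72)
W(s, r) = -2
-2741 - (35*252 + W(T(-1), -11)) = -2741 - (35*252 - 2) = -2741 - (8820 - 2) = -2741 - 1*8818 = -2741 - 8818 = -11559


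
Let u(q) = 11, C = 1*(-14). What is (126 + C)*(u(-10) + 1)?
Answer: 1344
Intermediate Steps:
C = -14
(126 + C)*(u(-10) + 1) = (126 - 14)*(11 + 1) = 112*12 = 1344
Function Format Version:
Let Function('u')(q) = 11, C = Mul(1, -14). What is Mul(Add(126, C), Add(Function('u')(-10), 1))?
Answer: 1344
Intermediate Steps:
C = -14
Mul(Add(126, C), Add(Function('u')(-10), 1)) = Mul(Add(126, -14), Add(11, 1)) = Mul(112, 12) = 1344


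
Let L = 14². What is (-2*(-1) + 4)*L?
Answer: 1176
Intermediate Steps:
L = 196
(-2*(-1) + 4)*L = (-2*(-1) + 4)*196 = (2 + 4)*196 = 6*196 = 1176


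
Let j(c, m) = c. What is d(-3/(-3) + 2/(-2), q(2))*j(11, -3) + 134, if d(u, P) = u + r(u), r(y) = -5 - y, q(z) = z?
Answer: 79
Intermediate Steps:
d(u, P) = -5 (d(u, P) = u + (-5 - u) = -5)
d(-3/(-3) + 2/(-2), q(2))*j(11, -3) + 134 = -5*11 + 134 = -55 + 134 = 79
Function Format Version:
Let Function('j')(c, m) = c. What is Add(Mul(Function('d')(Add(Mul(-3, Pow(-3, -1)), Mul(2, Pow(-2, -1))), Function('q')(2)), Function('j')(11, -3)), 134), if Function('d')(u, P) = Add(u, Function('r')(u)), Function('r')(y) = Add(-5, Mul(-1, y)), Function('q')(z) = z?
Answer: 79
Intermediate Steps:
Function('d')(u, P) = -5 (Function('d')(u, P) = Add(u, Add(-5, Mul(-1, u))) = -5)
Add(Mul(Function('d')(Add(Mul(-3, Pow(-3, -1)), Mul(2, Pow(-2, -1))), Function('q')(2)), Function('j')(11, -3)), 134) = Add(Mul(-5, 11), 134) = Add(-55, 134) = 79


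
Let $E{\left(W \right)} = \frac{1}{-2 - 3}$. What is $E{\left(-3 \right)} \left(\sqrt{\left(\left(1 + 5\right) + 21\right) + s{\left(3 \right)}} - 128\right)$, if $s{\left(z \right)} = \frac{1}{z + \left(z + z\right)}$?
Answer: $\frac{128}{5} - \frac{2 \sqrt{61}}{15} \approx 24.559$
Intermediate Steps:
$E{\left(W \right)} = - \frac{1}{5}$ ($E{\left(W \right)} = \frac{1}{-5} = - \frac{1}{5}$)
$s{\left(z \right)} = \frac{1}{3 z}$ ($s{\left(z \right)} = \frac{1}{z + 2 z} = \frac{1}{3 z}$)
$E{\left(-3 \right)} \left(\sqrt{\left(\left(1 + 5\right) + 21\right) + s{\left(3 \right)}} - 128\right) = - \frac{\sqrt{\left(\left(1 + 5\right) + 21\right) + \frac{1}{3 \cdot 3}} - 128}{5} = - \frac{\sqrt{\left(6 + 21\right) + \frac{1}{3} \cdot \frac{1}{3}} - 128}{5} = - \frac{\sqrt{27 + \frac{1}{9}} - 128}{5} = - \frac{\sqrt{\frac{244}{9}} - 128}{5} = - \frac{\frac{2 \sqrt{61}}{3} - 128}{5} = - \frac{-128 + \frac{2 \sqrt{61}}{3}}{5} = \frac{128}{5} - \frac{2 \sqrt{61}}{15}$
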